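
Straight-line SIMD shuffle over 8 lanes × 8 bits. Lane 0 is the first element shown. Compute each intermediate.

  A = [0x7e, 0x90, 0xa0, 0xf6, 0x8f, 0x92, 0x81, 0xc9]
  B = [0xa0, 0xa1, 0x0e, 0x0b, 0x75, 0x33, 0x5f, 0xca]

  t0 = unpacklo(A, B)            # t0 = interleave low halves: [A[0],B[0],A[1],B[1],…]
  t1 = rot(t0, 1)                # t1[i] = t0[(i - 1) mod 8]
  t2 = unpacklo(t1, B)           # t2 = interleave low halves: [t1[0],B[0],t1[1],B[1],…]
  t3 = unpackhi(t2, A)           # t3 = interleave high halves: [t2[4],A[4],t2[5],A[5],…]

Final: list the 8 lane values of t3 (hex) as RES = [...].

RES = [ 0xa0  0x8f  0x0e  0x92  0x90  0x81  0x0b  0xc9 ]

→ t0 |7e|a0|90|a1|a0|0e|f6|0b|
→ t1 |0b|7e|a0|90|a1|a0|0e|f6|
→ t2 |0b|a0|7e|a1|a0|0e|90|0b|
→ t3 |a0|8f|0e|92|90|81|0b|c9|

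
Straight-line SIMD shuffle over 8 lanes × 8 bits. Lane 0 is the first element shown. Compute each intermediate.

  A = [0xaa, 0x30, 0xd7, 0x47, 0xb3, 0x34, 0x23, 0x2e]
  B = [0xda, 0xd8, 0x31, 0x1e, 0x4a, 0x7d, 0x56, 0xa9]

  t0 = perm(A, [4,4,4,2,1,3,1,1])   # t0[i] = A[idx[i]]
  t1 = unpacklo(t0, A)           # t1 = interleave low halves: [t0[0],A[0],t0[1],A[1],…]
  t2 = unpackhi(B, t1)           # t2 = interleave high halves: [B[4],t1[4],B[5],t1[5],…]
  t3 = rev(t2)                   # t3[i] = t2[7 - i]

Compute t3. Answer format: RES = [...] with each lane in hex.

RES = [ 0x47  0xa9  0xd7  0x56  0xd7  0x7d  0xb3  0x4a ]

  t0: b3 b3 b3 d7 30 47 30 30
  t1: b3 aa b3 30 b3 d7 d7 47
  t2: 4a b3 7d d7 56 d7 a9 47
  t3: 47 a9 d7 56 d7 7d b3 4a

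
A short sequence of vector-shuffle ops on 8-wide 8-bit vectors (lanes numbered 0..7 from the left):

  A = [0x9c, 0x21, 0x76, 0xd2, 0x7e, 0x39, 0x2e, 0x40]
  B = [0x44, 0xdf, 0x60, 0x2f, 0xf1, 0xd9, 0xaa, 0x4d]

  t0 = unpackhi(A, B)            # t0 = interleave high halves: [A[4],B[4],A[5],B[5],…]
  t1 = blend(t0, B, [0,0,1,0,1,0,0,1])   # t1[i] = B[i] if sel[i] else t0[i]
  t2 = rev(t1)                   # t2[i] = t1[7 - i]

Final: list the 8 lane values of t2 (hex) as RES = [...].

t0 = [0x7e, 0xf1, 0x39, 0xd9, 0x2e, 0xaa, 0x40, 0x4d]
t1 = [0x7e, 0xf1, 0x60, 0xd9, 0xf1, 0xaa, 0x40, 0x4d]
t2 = [0x4d, 0x40, 0xaa, 0xf1, 0xd9, 0x60, 0xf1, 0x7e]

RES = [ 0x4d  0x40  0xaa  0xf1  0xd9  0x60  0xf1  0x7e ]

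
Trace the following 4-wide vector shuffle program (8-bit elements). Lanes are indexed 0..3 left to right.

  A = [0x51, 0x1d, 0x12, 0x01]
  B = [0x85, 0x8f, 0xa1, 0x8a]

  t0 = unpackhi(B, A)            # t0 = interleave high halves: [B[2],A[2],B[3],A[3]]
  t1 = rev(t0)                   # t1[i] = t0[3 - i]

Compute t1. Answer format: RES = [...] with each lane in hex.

t0 = [0xa1, 0x12, 0x8a, 0x01]
t1 = [0x01, 0x8a, 0x12, 0xa1]

RES = [0x01, 0x8a, 0x12, 0xa1]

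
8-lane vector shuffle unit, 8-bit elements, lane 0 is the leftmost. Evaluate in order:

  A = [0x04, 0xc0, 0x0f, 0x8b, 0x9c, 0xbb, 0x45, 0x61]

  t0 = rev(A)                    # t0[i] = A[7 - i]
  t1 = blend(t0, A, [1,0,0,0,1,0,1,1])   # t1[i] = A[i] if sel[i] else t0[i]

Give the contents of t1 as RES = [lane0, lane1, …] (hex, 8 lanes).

RES = [ 0x04  0x45  0xbb  0x9c  0x9c  0x0f  0x45  0x61 ]

t0 = [0x61, 0x45, 0xbb, 0x9c, 0x8b, 0x0f, 0xc0, 0x04]
t1 = [0x04, 0x45, 0xbb, 0x9c, 0x9c, 0x0f, 0x45, 0x61]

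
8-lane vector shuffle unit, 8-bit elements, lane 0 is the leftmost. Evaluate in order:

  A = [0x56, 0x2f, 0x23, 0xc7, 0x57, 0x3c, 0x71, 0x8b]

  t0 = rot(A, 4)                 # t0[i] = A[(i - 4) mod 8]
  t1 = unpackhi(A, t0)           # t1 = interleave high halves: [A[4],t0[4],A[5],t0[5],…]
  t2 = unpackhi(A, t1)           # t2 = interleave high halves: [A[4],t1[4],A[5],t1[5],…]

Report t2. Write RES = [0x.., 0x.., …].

→ t0 |57|3c|71|8b|56|2f|23|c7|
→ t1 |57|56|3c|2f|71|23|8b|c7|
→ t2 |57|71|3c|23|71|8b|8b|c7|

RES = [0x57, 0x71, 0x3c, 0x23, 0x71, 0x8b, 0x8b, 0xc7]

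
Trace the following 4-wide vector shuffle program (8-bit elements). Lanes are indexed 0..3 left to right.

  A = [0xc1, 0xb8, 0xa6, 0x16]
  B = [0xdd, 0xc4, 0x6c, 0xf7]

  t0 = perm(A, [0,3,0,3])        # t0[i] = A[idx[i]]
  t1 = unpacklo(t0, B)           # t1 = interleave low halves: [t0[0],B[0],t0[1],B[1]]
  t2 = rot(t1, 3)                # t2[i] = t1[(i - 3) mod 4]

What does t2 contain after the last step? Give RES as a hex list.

  t0: c1 16 c1 16
  t1: c1 dd 16 c4
  t2: dd 16 c4 c1

RES = [0xdd, 0x16, 0xc4, 0xc1]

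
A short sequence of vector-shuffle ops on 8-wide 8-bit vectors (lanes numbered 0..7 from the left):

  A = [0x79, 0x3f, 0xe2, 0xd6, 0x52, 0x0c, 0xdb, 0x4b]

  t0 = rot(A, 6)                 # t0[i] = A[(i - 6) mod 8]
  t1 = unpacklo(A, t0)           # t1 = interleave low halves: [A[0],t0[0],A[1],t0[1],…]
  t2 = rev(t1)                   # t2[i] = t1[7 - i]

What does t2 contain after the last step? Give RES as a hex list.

t0 = [0xe2, 0xd6, 0x52, 0x0c, 0xdb, 0x4b, 0x79, 0x3f]
t1 = [0x79, 0xe2, 0x3f, 0xd6, 0xe2, 0x52, 0xd6, 0x0c]
t2 = [0x0c, 0xd6, 0x52, 0xe2, 0xd6, 0x3f, 0xe2, 0x79]

RES = [ 0x0c  0xd6  0x52  0xe2  0xd6  0x3f  0xe2  0x79 ]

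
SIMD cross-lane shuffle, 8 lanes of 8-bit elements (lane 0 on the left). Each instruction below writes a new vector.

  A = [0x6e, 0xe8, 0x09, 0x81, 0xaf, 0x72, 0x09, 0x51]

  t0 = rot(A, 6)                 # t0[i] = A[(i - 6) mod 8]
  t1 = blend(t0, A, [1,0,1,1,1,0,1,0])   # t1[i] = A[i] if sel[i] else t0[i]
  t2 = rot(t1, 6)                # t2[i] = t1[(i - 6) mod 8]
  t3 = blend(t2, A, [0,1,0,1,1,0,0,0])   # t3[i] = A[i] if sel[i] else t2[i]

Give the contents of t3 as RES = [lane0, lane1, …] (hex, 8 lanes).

RES = [ 0x09  0xe8  0xaf  0x81  0xaf  0xe8  0x6e  0x81 ]

  t0: 09 81 af 72 09 51 6e e8
  t1: 6e 81 09 81 af 51 09 e8
  t2: 09 81 af 51 09 e8 6e 81
  t3: 09 e8 af 81 af e8 6e 81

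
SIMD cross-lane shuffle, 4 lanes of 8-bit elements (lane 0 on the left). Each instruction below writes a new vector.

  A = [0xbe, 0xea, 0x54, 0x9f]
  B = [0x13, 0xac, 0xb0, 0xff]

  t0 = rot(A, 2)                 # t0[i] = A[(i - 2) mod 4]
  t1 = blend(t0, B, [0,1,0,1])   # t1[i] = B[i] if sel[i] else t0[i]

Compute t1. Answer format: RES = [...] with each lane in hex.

RES = [0x54, 0xac, 0xbe, 0xff]

  t0: 54 9f be ea
  t1: 54 ac be ff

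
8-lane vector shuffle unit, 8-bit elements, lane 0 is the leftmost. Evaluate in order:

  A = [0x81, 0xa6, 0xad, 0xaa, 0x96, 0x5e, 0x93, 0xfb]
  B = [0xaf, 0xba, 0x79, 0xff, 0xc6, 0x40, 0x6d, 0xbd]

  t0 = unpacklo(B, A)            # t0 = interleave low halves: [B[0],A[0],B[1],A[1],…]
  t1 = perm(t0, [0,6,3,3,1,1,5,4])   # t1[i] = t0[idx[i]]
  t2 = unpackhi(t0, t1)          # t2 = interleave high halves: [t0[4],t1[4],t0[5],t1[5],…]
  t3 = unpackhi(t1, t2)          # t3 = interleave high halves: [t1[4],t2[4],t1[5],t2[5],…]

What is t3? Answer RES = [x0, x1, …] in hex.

RES = [ 0x81  0xff  0x81  0xad  0xad  0xaa  0x79  0x79 ]

  t0: af 81 ba a6 79 ad ff aa
  t1: af ff a6 a6 81 81 ad 79
  t2: 79 81 ad 81 ff ad aa 79
  t3: 81 ff 81 ad ad aa 79 79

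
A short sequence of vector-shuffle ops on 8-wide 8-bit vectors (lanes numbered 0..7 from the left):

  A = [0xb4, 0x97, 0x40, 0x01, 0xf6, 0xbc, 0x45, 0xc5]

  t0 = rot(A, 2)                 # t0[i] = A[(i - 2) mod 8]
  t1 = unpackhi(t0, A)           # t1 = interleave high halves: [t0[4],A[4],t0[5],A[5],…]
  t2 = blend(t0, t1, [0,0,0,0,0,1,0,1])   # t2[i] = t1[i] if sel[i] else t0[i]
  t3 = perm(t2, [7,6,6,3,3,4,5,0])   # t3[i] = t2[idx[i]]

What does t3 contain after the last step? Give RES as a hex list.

t0 = [0x45, 0xc5, 0xb4, 0x97, 0x40, 0x01, 0xf6, 0xbc]
t1 = [0x40, 0xf6, 0x01, 0xbc, 0xf6, 0x45, 0xbc, 0xc5]
t2 = [0x45, 0xc5, 0xb4, 0x97, 0x40, 0x45, 0xf6, 0xc5]
t3 = [0xc5, 0xf6, 0xf6, 0x97, 0x97, 0x40, 0x45, 0x45]

RES = [ 0xc5  0xf6  0xf6  0x97  0x97  0x40  0x45  0x45 ]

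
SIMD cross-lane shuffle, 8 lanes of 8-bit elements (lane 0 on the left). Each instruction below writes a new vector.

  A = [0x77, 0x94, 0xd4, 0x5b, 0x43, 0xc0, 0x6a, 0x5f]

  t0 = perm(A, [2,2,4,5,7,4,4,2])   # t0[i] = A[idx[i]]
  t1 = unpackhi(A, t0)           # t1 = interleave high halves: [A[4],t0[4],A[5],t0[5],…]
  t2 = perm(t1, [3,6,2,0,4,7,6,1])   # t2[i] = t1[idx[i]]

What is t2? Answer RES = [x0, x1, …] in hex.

  t0: d4 d4 43 c0 5f 43 43 d4
  t1: 43 5f c0 43 6a 43 5f d4
  t2: 43 5f c0 43 6a d4 5f 5f

RES = [ 0x43  0x5f  0xc0  0x43  0x6a  0xd4  0x5f  0x5f ]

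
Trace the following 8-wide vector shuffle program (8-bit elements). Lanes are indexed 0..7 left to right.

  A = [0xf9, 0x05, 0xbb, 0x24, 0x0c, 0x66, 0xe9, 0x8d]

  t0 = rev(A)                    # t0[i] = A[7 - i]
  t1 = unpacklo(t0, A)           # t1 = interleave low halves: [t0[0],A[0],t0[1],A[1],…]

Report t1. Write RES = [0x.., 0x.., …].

RES = [0x8d, 0xf9, 0xe9, 0x05, 0x66, 0xbb, 0x0c, 0x24]

  t0: 8d e9 66 0c 24 bb 05 f9
  t1: 8d f9 e9 05 66 bb 0c 24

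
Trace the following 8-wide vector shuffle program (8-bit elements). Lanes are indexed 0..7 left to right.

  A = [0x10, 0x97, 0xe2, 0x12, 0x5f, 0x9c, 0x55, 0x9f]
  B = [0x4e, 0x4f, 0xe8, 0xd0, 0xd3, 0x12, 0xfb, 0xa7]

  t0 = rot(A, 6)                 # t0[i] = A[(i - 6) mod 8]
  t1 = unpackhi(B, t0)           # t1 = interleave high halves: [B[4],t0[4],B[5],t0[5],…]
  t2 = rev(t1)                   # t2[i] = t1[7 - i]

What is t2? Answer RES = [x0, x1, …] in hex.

RES = [ 0x97  0xa7  0x10  0xfb  0x9f  0x12  0x55  0xd3 ]

  t0: e2 12 5f 9c 55 9f 10 97
  t1: d3 55 12 9f fb 10 a7 97
  t2: 97 a7 10 fb 9f 12 55 d3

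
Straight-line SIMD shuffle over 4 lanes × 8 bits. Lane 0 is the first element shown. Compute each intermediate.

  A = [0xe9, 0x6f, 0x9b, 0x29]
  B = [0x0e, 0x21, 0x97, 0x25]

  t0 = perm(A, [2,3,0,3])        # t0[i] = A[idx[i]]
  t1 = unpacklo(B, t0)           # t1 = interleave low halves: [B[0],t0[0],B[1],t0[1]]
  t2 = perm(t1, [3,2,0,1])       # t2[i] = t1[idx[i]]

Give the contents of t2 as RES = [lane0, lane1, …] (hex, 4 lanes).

  t0: 9b 29 e9 29
  t1: 0e 9b 21 29
  t2: 29 21 0e 9b

RES = [ 0x29  0x21  0x0e  0x9b ]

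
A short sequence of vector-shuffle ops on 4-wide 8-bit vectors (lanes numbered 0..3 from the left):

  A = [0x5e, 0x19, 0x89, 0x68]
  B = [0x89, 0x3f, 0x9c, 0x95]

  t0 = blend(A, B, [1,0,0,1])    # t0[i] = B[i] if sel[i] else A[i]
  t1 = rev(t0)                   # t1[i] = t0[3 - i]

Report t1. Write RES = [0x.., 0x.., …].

RES = [ 0x95  0x89  0x19  0x89 ]

  t0: 89 19 89 95
  t1: 95 89 19 89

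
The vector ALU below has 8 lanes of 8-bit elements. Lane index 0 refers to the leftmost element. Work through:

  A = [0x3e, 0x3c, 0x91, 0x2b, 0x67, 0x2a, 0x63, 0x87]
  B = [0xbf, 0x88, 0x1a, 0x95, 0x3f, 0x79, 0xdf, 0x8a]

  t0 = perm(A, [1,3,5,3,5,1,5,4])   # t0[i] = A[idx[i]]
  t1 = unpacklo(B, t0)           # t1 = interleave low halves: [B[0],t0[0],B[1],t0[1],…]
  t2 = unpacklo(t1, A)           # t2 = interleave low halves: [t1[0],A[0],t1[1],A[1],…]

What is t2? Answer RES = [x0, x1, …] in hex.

RES = [0xbf, 0x3e, 0x3c, 0x3c, 0x88, 0x91, 0x2b, 0x2b]

  t0: 3c 2b 2a 2b 2a 3c 2a 67
  t1: bf 3c 88 2b 1a 2a 95 2b
  t2: bf 3e 3c 3c 88 91 2b 2b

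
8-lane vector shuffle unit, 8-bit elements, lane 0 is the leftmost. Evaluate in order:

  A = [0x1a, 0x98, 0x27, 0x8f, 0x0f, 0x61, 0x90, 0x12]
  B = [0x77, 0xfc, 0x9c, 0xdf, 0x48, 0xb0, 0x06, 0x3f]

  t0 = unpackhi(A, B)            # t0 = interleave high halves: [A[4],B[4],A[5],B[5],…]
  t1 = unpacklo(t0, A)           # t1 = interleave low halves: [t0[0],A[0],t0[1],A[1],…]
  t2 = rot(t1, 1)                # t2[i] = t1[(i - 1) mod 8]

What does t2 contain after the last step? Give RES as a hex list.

RES = [ 0x8f  0x0f  0x1a  0x48  0x98  0x61  0x27  0xb0 ]

t0 = [0x0f, 0x48, 0x61, 0xb0, 0x90, 0x06, 0x12, 0x3f]
t1 = [0x0f, 0x1a, 0x48, 0x98, 0x61, 0x27, 0xb0, 0x8f]
t2 = [0x8f, 0x0f, 0x1a, 0x48, 0x98, 0x61, 0x27, 0xb0]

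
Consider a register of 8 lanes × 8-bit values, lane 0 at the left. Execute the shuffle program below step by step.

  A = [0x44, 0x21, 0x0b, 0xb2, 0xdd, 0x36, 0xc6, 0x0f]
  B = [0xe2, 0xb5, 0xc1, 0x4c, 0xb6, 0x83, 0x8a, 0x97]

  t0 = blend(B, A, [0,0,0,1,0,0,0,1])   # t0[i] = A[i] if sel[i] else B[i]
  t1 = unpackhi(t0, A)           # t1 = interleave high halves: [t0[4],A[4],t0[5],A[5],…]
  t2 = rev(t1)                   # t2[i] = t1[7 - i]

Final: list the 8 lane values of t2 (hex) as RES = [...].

  t0: e2 b5 c1 b2 b6 83 8a 0f
  t1: b6 dd 83 36 8a c6 0f 0f
  t2: 0f 0f c6 8a 36 83 dd b6

RES = [0x0f, 0x0f, 0xc6, 0x8a, 0x36, 0x83, 0xdd, 0xb6]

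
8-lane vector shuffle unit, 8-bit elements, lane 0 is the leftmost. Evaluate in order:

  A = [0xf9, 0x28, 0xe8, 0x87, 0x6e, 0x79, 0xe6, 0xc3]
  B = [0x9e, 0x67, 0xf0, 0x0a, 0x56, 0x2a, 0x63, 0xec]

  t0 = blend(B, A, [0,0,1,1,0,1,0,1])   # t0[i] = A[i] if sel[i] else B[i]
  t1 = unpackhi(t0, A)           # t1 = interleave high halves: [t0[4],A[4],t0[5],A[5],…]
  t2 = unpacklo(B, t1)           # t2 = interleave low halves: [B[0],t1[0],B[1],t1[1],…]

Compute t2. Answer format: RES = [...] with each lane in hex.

t0 = [0x9e, 0x67, 0xe8, 0x87, 0x56, 0x79, 0x63, 0xc3]
t1 = [0x56, 0x6e, 0x79, 0x79, 0x63, 0xe6, 0xc3, 0xc3]
t2 = [0x9e, 0x56, 0x67, 0x6e, 0xf0, 0x79, 0x0a, 0x79]

RES = [0x9e, 0x56, 0x67, 0x6e, 0xf0, 0x79, 0x0a, 0x79]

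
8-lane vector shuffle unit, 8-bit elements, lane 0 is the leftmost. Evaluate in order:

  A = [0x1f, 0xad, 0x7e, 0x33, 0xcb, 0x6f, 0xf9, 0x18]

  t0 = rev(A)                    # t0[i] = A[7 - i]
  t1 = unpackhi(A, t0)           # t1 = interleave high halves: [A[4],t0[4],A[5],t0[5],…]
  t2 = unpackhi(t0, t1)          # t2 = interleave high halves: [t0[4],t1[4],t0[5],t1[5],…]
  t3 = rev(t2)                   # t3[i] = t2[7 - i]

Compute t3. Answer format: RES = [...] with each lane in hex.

→ t0 |18|f9|6f|cb|33|7e|ad|1f|
→ t1 |cb|33|6f|7e|f9|ad|18|1f|
→ t2 |33|f9|7e|ad|ad|18|1f|1f|
→ t3 |1f|1f|18|ad|ad|7e|f9|33|

RES = [ 0x1f  0x1f  0x18  0xad  0xad  0x7e  0xf9  0x33 ]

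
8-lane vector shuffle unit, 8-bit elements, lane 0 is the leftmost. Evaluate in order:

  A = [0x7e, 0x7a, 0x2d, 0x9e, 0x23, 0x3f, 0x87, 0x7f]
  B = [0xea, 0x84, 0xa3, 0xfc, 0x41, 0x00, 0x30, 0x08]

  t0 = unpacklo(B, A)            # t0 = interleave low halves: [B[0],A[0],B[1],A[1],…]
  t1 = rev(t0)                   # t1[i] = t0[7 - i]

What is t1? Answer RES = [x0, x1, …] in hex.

  t0: ea 7e 84 7a a3 2d fc 9e
  t1: 9e fc 2d a3 7a 84 7e ea

RES = [ 0x9e  0xfc  0x2d  0xa3  0x7a  0x84  0x7e  0xea ]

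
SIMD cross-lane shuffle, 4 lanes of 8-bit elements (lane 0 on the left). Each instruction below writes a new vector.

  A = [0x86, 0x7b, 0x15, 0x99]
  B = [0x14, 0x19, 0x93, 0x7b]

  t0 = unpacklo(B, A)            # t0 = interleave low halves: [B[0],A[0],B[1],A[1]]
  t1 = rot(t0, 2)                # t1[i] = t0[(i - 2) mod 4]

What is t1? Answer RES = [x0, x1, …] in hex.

  t0: 14 86 19 7b
  t1: 19 7b 14 86

RES = [ 0x19  0x7b  0x14  0x86 ]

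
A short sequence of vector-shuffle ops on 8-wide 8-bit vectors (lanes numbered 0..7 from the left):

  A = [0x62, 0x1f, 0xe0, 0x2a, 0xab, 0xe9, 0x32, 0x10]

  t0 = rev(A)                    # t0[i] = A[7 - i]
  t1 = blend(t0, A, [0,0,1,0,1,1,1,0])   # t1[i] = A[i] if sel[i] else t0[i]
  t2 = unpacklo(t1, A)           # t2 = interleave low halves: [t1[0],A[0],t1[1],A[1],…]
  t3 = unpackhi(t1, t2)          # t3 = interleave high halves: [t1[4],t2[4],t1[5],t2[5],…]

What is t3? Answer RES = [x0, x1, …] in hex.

  t0: 10 32 e9 ab 2a e0 1f 62
  t1: 10 32 e0 ab ab e9 32 62
  t2: 10 62 32 1f e0 e0 ab 2a
  t3: ab e0 e9 e0 32 ab 62 2a

RES = [0xab, 0xe0, 0xe9, 0xe0, 0x32, 0xab, 0x62, 0x2a]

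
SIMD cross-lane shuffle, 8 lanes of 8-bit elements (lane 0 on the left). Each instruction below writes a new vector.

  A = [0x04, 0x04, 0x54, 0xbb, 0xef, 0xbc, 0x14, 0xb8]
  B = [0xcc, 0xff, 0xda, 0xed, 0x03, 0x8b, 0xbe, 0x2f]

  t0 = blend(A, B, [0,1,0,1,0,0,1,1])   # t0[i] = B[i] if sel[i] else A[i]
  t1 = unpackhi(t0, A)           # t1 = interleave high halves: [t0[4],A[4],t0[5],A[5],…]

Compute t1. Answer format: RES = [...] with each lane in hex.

t0 = [0x04, 0xff, 0x54, 0xed, 0xef, 0xbc, 0xbe, 0x2f]
t1 = [0xef, 0xef, 0xbc, 0xbc, 0xbe, 0x14, 0x2f, 0xb8]

RES = [0xef, 0xef, 0xbc, 0xbc, 0xbe, 0x14, 0x2f, 0xb8]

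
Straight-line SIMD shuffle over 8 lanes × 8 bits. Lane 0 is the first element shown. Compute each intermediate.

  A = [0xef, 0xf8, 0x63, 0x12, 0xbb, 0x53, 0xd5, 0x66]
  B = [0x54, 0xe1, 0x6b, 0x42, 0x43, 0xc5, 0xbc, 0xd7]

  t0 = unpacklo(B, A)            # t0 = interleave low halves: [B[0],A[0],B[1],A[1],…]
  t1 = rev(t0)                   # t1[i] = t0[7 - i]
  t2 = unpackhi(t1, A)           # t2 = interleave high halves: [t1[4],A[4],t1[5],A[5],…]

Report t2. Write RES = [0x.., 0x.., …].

RES = [ 0xf8  0xbb  0xe1  0x53  0xef  0xd5  0x54  0x66 ]

→ t0 |54|ef|e1|f8|6b|63|42|12|
→ t1 |12|42|63|6b|f8|e1|ef|54|
→ t2 |f8|bb|e1|53|ef|d5|54|66|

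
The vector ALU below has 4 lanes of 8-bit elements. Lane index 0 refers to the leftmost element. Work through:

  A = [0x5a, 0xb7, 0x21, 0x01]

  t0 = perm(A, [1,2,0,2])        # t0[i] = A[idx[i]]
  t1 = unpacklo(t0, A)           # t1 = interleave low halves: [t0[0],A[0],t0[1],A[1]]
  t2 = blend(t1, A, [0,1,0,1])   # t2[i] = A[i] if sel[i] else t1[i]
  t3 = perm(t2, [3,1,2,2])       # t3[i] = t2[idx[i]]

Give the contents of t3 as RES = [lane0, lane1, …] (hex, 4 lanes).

  t0: b7 21 5a 21
  t1: b7 5a 21 b7
  t2: b7 b7 21 01
  t3: 01 b7 21 21

RES = [ 0x01  0xb7  0x21  0x21 ]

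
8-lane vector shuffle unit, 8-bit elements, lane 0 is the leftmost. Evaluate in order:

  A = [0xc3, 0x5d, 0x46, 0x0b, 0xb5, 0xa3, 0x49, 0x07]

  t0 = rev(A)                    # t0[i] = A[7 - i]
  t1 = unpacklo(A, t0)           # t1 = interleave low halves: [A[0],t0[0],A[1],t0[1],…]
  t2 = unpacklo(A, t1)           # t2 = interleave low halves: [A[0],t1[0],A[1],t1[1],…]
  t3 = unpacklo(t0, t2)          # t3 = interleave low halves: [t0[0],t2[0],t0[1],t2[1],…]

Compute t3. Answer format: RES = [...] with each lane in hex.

RES = [ 0x07  0xc3  0x49  0xc3  0xa3  0x5d  0xb5  0x07 ]

→ t0 |07|49|a3|b5|0b|46|5d|c3|
→ t1 |c3|07|5d|49|46|a3|0b|b5|
→ t2 |c3|c3|5d|07|46|5d|0b|49|
→ t3 |07|c3|49|c3|a3|5d|b5|07|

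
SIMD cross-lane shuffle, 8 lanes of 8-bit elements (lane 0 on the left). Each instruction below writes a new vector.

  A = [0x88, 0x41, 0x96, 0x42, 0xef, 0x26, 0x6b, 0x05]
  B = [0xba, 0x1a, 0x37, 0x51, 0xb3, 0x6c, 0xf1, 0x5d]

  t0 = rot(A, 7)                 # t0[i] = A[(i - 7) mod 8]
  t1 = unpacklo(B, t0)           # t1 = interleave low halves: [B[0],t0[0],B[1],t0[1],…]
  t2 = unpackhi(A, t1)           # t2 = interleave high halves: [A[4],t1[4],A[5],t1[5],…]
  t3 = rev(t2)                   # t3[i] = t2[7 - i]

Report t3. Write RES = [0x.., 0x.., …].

RES = [ 0xef  0x05  0x51  0x6b  0x42  0x26  0x37  0xef ]

→ t0 |41|96|42|ef|26|6b|05|88|
→ t1 |ba|41|1a|96|37|42|51|ef|
→ t2 |ef|37|26|42|6b|51|05|ef|
→ t3 |ef|05|51|6b|42|26|37|ef|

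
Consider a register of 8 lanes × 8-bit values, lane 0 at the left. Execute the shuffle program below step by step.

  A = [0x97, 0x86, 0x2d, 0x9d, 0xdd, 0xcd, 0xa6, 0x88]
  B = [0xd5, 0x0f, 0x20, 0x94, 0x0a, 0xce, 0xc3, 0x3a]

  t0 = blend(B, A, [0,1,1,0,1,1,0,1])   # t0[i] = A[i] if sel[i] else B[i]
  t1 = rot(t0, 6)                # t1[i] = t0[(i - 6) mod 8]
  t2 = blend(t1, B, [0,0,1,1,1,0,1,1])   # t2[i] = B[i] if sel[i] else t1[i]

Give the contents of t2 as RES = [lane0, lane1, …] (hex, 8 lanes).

t0 = [0xd5, 0x86, 0x2d, 0x94, 0xdd, 0xcd, 0xc3, 0x88]
t1 = [0x2d, 0x94, 0xdd, 0xcd, 0xc3, 0x88, 0xd5, 0x86]
t2 = [0x2d, 0x94, 0x20, 0x94, 0x0a, 0x88, 0xc3, 0x3a]

RES = [ 0x2d  0x94  0x20  0x94  0x0a  0x88  0xc3  0x3a ]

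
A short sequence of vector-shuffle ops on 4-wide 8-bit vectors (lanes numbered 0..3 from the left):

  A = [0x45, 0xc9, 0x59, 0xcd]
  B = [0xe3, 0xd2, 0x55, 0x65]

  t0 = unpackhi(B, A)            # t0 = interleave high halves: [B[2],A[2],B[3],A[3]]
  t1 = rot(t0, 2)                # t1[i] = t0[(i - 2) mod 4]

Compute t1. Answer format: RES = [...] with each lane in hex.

RES = [ 0x65  0xcd  0x55  0x59 ]

  t0: 55 59 65 cd
  t1: 65 cd 55 59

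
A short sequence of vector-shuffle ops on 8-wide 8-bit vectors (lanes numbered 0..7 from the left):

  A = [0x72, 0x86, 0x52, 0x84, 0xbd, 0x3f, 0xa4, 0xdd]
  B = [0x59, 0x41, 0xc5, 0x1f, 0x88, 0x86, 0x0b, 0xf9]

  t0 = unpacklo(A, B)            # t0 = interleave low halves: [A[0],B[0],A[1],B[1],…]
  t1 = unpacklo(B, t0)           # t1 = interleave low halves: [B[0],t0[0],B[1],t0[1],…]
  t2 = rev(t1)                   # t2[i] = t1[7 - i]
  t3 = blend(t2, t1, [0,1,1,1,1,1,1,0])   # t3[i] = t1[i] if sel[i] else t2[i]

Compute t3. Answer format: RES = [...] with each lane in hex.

t0 = [0x72, 0x59, 0x86, 0x41, 0x52, 0xc5, 0x84, 0x1f]
t1 = [0x59, 0x72, 0x41, 0x59, 0xc5, 0x86, 0x1f, 0x41]
t2 = [0x41, 0x1f, 0x86, 0xc5, 0x59, 0x41, 0x72, 0x59]
t3 = [0x41, 0x72, 0x41, 0x59, 0xc5, 0x86, 0x1f, 0x59]

RES = [0x41, 0x72, 0x41, 0x59, 0xc5, 0x86, 0x1f, 0x59]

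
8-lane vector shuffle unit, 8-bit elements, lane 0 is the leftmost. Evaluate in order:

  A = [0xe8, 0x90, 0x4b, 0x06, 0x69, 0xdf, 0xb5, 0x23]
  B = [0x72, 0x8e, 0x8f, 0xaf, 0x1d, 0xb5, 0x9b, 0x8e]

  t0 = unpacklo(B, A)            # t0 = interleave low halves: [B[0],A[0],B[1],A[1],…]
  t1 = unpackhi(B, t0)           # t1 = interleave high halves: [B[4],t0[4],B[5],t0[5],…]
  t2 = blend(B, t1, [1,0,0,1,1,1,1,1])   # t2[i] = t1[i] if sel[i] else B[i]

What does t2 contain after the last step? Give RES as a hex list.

→ t0 |72|e8|8e|90|8f|4b|af|06|
→ t1 |1d|8f|b5|4b|9b|af|8e|06|
→ t2 |1d|8e|8f|4b|9b|af|8e|06|

RES = [ 0x1d  0x8e  0x8f  0x4b  0x9b  0xaf  0x8e  0x06 ]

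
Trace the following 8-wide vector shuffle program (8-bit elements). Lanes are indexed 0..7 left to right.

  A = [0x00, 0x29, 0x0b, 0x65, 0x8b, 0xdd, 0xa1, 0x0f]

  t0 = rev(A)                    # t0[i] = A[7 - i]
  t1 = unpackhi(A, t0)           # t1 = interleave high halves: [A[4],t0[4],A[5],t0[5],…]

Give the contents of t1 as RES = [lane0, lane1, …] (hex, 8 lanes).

t0 = [0x0f, 0xa1, 0xdd, 0x8b, 0x65, 0x0b, 0x29, 0x00]
t1 = [0x8b, 0x65, 0xdd, 0x0b, 0xa1, 0x29, 0x0f, 0x00]

RES = [ 0x8b  0x65  0xdd  0x0b  0xa1  0x29  0x0f  0x00 ]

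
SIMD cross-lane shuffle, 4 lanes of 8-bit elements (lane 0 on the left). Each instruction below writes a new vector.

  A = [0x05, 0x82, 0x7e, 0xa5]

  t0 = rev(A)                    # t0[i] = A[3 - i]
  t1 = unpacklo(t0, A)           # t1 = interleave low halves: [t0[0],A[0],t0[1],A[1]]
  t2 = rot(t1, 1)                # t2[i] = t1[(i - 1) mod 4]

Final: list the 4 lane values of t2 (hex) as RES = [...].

  t0: a5 7e 82 05
  t1: a5 05 7e 82
  t2: 82 a5 05 7e

RES = [ 0x82  0xa5  0x05  0x7e ]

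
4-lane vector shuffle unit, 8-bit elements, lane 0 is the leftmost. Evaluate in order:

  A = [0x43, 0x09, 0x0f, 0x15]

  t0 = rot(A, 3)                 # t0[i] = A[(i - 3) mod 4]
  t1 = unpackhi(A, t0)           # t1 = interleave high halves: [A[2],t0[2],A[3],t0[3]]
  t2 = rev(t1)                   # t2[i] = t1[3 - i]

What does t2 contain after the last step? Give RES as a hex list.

RES = [ 0x43  0x15  0x15  0x0f ]

→ t0 |09|0f|15|43|
→ t1 |0f|15|15|43|
→ t2 |43|15|15|0f|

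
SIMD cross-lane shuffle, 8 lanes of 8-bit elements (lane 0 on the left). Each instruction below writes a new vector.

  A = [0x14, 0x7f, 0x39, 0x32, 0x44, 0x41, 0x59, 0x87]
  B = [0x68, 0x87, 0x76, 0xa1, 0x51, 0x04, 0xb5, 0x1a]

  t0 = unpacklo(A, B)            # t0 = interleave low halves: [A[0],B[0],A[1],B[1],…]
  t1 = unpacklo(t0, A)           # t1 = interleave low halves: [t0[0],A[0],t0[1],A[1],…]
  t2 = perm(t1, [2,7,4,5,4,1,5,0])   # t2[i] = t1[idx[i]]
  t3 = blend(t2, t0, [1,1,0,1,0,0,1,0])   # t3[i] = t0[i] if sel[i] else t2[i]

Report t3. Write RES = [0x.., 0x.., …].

RES = [ 0x14  0x68  0x7f  0x87  0x7f  0x14  0x32  0x14 ]

  t0: 14 68 7f 87 39 76 32 a1
  t1: 14 14 68 7f 7f 39 87 32
  t2: 68 32 7f 39 7f 14 39 14
  t3: 14 68 7f 87 7f 14 32 14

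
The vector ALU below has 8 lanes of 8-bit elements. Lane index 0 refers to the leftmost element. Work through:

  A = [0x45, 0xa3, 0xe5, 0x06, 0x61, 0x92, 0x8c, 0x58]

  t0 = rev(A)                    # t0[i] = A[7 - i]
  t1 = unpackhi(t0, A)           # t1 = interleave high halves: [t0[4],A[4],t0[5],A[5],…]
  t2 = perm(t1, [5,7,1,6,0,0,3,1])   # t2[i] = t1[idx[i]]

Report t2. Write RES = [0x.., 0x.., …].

RES = [ 0x8c  0x58  0x61  0x45  0x06  0x06  0x92  0x61 ]

  t0: 58 8c 92 61 06 e5 a3 45
  t1: 06 61 e5 92 a3 8c 45 58
  t2: 8c 58 61 45 06 06 92 61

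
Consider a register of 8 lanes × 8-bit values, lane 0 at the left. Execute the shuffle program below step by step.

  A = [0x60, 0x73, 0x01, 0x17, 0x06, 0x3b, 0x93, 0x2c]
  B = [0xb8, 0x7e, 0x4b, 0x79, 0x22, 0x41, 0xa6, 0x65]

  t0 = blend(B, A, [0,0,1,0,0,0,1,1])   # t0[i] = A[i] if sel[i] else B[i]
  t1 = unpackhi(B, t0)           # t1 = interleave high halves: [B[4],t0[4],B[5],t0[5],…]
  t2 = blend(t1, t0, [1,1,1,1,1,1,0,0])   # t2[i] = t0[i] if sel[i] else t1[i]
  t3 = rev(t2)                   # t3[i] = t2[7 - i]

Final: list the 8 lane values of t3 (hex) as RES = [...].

RES = [ 0x2c  0x65  0x41  0x22  0x79  0x01  0x7e  0xb8 ]

t0 = [0xb8, 0x7e, 0x01, 0x79, 0x22, 0x41, 0x93, 0x2c]
t1 = [0x22, 0x22, 0x41, 0x41, 0xa6, 0x93, 0x65, 0x2c]
t2 = [0xb8, 0x7e, 0x01, 0x79, 0x22, 0x41, 0x65, 0x2c]
t3 = [0x2c, 0x65, 0x41, 0x22, 0x79, 0x01, 0x7e, 0xb8]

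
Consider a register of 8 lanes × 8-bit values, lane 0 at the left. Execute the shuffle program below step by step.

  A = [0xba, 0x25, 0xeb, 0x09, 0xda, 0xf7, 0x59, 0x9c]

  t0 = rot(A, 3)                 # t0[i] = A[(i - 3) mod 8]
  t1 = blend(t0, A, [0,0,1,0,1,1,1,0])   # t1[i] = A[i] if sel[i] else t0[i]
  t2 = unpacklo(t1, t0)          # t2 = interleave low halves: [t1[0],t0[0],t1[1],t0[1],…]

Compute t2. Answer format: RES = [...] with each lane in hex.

RES = [ 0xf7  0xf7  0x59  0x59  0xeb  0x9c  0xba  0xba ]

t0 = [0xf7, 0x59, 0x9c, 0xba, 0x25, 0xeb, 0x09, 0xda]
t1 = [0xf7, 0x59, 0xeb, 0xba, 0xda, 0xf7, 0x59, 0xda]
t2 = [0xf7, 0xf7, 0x59, 0x59, 0xeb, 0x9c, 0xba, 0xba]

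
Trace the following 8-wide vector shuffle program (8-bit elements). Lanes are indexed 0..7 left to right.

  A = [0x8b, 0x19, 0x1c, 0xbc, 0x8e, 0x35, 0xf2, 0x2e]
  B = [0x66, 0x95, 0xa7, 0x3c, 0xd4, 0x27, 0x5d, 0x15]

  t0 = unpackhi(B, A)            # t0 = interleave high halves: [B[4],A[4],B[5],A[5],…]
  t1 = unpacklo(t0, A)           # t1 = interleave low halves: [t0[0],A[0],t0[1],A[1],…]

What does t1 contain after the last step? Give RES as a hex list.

→ t0 |d4|8e|27|35|5d|f2|15|2e|
→ t1 |d4|8b|8e|19|27|1c|35|bc|

RES = [0xd4, 0x8b, 0x8e, 0x19, 0x27, 0x1c, 0x35, 0xbc]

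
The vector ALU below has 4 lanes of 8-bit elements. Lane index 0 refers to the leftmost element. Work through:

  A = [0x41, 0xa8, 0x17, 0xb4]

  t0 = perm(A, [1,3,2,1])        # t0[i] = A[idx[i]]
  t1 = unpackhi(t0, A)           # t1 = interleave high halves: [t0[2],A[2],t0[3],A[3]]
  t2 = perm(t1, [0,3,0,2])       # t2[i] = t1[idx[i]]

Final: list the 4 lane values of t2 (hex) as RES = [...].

→ t0 |a8|b4|17|a8|
→ t1 |17|17|a8|b4|
→ t2 |17|b4|17|a8|

RES = [0x17, 0xb4, 0x17, 0xa8]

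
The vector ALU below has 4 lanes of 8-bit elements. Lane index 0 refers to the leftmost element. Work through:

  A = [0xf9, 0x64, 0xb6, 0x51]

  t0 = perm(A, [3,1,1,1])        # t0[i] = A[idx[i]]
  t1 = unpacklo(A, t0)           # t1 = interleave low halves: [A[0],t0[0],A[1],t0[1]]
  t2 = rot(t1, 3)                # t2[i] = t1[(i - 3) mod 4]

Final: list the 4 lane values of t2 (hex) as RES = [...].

→ t0 |51|64|64|64|
→ t1 |f9|51|64|64|
→ t2 |51|64|64|f9|

RES = [ 0x51  0x64  0x64  0xf9 ]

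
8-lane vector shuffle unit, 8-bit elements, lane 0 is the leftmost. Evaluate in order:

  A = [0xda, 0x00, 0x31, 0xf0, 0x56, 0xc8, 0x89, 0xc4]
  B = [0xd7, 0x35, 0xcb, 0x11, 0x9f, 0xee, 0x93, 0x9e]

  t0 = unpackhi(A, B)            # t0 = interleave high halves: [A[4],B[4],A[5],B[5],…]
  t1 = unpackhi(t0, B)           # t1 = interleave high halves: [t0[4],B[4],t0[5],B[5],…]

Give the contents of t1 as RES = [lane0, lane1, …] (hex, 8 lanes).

  t0: 56 9f c8 ee 89 93 c4 9e
  t1: 89 9f 93 ee c4 93 9e 9e

RES = [0x89, 0x9f, 0x93, 0xee, 0xc4, 0x93, 0x9e, 0x9e]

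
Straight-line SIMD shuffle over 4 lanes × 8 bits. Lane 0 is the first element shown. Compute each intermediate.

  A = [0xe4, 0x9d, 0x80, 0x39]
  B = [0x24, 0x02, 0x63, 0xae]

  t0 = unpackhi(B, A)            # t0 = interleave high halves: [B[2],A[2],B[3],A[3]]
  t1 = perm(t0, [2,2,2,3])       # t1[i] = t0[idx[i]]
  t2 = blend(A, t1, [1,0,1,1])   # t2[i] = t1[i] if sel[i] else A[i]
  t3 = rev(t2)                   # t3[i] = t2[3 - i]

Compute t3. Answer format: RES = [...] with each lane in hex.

RES = [ 0x39  0xae  0x9d  0xae ]

→ t0 |63|80|ae|39|
→ t1 |ae|ae|ae|39|
→ t2 |ae|9d|ae|39|
→ t3 |39|ae|9d|ae|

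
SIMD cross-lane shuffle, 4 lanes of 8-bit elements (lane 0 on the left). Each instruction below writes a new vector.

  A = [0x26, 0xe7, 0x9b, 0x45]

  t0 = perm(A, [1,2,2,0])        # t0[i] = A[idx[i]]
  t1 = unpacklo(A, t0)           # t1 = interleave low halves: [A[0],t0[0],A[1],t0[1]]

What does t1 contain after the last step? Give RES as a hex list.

  t0: e7 9b 9b 26
  t1: 26 e7 e7 9b

RES = [0x26, 0xe7, 0xe7, 0x9b]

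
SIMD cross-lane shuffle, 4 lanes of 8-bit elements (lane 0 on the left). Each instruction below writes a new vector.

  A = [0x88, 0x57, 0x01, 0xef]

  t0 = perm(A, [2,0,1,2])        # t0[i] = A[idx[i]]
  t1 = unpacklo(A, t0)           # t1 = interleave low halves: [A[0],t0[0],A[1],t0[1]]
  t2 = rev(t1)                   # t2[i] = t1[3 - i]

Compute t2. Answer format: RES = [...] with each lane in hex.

t0 = [0x01, 0x88, 0x57, 0x01]
t1 = [0x88, 0x01, 0x57, 0x88]
t2 = [0x88, 0x57, 0x01, 0x88]

RES = [0x88, 0x57, 0x01, 0x88]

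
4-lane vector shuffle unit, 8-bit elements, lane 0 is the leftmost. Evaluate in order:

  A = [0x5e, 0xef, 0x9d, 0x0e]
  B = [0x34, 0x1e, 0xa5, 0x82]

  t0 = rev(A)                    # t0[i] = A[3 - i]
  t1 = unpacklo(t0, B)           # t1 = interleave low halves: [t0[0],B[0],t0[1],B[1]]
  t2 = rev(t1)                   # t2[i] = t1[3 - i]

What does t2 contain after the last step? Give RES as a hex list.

RES = [0x1e, 0x9d, 0x34, 0x0e]

  t0: 0e 9d ef 5e
  t1: 0e 34 9d 1e
  t2: 1e 9d 34 0e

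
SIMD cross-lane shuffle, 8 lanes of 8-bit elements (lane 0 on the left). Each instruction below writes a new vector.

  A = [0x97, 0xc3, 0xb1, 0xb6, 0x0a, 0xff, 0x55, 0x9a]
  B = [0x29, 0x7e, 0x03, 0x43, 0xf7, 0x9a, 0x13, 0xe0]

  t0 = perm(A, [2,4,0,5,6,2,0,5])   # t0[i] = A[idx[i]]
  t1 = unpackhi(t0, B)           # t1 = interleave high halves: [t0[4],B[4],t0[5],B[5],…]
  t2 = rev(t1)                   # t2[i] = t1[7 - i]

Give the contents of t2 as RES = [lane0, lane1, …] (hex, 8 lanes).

RES = [0xe0, 0xff, 0x13, 0x97, 0x9a, 0xb1, 0xf7, 0x55]

  t0: b1 0a 97 ff 55 b1 97 ff
  t1: 55 f7 b1 9a 97 13 ff e0
  t2: e0 ff 13 97 9a b1 f7 55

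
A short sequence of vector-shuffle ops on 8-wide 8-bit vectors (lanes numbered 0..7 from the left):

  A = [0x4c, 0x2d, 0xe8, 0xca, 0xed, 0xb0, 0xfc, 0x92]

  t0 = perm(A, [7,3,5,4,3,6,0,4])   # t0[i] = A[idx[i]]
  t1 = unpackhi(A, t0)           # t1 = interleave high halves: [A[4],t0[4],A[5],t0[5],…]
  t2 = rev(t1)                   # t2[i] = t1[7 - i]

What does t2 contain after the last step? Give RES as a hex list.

RES = [ 0xed  0x92  0x4c  0xfc  0xfc  0xb0  0xca  0xed ]

t0 = [0x92, 0xca, 0xb0, 0xed, 0xca, 0xfc, 0x4c, 0xed]
t1 = [0xed, 0xca, 0xb0, 0xfc, 0xfc, 0x4c, 0x92, 0xed]
t2 = [0xed, 0x92, 0x4c, 0xfc, 0xfc, 0xb0, 0xca, 0xed]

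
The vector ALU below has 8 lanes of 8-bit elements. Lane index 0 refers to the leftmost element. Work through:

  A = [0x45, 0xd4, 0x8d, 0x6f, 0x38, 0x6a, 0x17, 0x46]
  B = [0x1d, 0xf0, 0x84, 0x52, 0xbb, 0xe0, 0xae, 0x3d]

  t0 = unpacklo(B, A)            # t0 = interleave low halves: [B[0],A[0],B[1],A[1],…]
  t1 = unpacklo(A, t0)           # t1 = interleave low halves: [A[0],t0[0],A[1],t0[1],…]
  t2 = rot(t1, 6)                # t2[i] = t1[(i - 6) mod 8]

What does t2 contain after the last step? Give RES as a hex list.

t0 = [0x1d, 0x45, 0xf0, 0xd4, 0x84, 0x8d, 0x52, 0x6f]
t1 = [0x45, 0x1d, 0xd4, 0x45, 0x8d, 0xf0, 0x6f, 0xd4]
t2 = [0xd4, 0x45, 0x8d, 0xf0, 0x6f, 0xd4, 0x45, 0x1d]

RES = [0xd4, 0x45, 0x8d, 0xf0, 0x6f, 0xd4, 0x45, 0x1d]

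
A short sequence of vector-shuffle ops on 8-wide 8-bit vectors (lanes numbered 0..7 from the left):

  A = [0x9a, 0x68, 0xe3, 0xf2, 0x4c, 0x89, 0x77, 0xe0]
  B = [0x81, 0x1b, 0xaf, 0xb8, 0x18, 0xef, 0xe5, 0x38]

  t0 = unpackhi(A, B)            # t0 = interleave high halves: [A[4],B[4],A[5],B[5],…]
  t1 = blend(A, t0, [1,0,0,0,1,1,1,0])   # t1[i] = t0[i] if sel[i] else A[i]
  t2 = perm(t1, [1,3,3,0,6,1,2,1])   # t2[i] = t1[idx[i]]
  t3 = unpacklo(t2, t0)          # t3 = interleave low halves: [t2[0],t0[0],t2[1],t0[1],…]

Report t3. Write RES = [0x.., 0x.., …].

RES = [0x68, 0x4c, 0xf2, 0x18, 0xf2, 0x89, 0x4c, 0xef]

  t0: 4c 18 89 ef 77 e5 e0 38
  t1: 4c 68 e3 f2 77 e5 e0 e0
  t2: 68 f2 f2 4c e0 68 e3 68
  t3: 68 4c f2 18 f2 89 4c ef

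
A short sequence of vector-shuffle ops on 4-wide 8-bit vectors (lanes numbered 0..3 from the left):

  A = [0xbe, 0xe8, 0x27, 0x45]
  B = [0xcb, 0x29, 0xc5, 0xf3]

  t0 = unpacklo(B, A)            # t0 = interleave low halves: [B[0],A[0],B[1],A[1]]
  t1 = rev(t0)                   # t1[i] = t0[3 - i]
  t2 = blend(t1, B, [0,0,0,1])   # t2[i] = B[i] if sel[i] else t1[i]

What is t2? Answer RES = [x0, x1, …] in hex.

RES = [0xe8, 0x29, 0xbe, 0xf3]

→ t0 |cb|be|29|e8|
→ t1 |e8|29|be|cb|
→ t2 |e8|29|be|f3|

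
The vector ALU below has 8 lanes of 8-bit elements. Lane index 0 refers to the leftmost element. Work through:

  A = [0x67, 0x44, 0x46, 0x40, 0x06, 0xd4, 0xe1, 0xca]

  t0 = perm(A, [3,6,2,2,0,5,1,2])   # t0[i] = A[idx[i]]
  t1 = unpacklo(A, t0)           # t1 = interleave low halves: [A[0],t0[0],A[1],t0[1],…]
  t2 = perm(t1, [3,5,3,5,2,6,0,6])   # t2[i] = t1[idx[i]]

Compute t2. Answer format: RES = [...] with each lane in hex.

t0 = [0x40, 0xe1, 0x46, 0x46, 0x67, 0xd4, 0x44, 0x46]
t1 = [0x67, 0x40, 0x44, 0xe1, 0x46, 0x46, 0x40, 0x46]
t2 = [0xe1, 0x46, 0xe1, 0x46, 0x44, 0x40, 0x67, 0x40]

RES = [0xe1, 0x46, 0xe1, 0x46, 0x44, 0x40, 0x67, 0x40]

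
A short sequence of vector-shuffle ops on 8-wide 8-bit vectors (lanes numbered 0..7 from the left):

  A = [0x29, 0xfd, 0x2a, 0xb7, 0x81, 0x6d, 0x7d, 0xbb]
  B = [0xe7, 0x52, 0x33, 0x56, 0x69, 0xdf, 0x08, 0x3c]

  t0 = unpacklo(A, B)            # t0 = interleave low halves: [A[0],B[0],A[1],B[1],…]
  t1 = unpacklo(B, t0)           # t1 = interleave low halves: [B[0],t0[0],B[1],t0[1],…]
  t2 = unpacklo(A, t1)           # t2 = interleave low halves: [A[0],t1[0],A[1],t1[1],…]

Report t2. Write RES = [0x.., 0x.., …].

t0 = [0x29, 0xe7, 0xfd, 0x52, 0x2a, 0x33, 0xb7, 0x56]
t1 = [0xe7, 0x29, 0x52, 0xe7, 0x33, 0xfd, 0x56, 0x52]
t2 = [0x29, 0xe7, 0xfd, 0x29, 0x2a, 0x52, 0xb7, 0xe7]

RES = [ 0x29  0xe7  0xfd  0x29  0x2a  0x52  0xb7  0xe7 ]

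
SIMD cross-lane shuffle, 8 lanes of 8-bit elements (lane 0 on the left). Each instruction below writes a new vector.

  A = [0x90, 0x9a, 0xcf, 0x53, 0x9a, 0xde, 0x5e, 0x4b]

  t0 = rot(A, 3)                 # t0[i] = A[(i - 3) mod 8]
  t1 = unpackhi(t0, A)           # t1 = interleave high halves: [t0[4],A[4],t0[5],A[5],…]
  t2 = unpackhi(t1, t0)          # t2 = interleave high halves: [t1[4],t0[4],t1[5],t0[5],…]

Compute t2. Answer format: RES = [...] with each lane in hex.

  t0: de 5e 4b 90 9a cf 53 9a
  t1: 9a 9a cf de 53 5e 9a 4b
  t2: 53 9a 5e cf 9a 53 4b 9a

RES = [ 0x53  0x9a  0x5e  0xcf  0x9a  0x53  0x4b  0x9a ]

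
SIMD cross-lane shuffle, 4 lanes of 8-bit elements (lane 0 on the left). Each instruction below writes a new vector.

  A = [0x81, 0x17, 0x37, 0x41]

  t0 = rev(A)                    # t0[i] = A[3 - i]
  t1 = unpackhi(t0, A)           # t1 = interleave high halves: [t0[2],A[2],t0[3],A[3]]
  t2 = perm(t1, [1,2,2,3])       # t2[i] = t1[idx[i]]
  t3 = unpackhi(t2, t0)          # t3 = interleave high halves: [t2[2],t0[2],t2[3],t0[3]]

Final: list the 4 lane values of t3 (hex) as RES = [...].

RES = [0x81, 0x17, 0x41, 0x81]

t0 = [0x41, 0x37, 0x17, 0x81]
t1 = [0x17, 0x37, 0x81, 0x41]
t2 = [0x37, 0x81, 0x81, 0x41]
t3 = [0x81, 0x17, 0x41, 0x81]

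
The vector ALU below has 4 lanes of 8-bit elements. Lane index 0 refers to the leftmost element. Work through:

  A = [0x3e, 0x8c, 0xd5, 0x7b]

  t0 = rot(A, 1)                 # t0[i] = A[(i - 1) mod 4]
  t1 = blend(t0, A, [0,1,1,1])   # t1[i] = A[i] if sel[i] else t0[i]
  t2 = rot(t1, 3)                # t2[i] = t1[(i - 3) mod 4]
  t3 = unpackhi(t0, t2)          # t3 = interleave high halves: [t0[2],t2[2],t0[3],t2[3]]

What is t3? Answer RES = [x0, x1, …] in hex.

→ t0 |7b|3e|8c|d5|
→ t1 |7b|8c|d5|7b|
→ t2 |8c|d5|7b|7b|
→ t3 |8c|7b|d5|7b|

RES = [0x8c, 0x7b, 0xd5, 0x7b]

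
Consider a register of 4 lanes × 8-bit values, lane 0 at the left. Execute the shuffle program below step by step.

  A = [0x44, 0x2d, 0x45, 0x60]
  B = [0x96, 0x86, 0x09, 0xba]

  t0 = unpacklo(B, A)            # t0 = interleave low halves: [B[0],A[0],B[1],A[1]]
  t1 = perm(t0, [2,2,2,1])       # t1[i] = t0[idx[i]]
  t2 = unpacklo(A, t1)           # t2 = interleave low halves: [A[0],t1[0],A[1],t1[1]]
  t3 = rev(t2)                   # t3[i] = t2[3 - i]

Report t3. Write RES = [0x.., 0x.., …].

  t0: 96 44 86 2d
  t1: 86 86 86 44
  t2: 44 86 2d 86
  t3: 86 2d 86 44

RES = [0x86, 0x2d, 0x86, 0x44]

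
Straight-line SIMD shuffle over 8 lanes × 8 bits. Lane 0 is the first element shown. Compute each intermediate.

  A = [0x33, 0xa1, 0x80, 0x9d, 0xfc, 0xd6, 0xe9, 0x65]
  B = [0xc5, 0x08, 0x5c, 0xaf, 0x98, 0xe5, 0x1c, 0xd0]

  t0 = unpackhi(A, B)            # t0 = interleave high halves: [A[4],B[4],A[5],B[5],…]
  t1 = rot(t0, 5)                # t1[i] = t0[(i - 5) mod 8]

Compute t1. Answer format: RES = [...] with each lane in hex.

t0 = [0xfc, 0x98, 0xd6, 0xe5, 0xe9, 0x1c, 0x65, 0xd0]
t1 = [0xe5, 0xe9, 0x1c, 0x65, 0xd0, 0xfc, 0x98, 0xd6]

RES = [0xe5, 0xe9, 0x1c, 0x65, 0xd0, 0xfc, 0x98, 0xd6]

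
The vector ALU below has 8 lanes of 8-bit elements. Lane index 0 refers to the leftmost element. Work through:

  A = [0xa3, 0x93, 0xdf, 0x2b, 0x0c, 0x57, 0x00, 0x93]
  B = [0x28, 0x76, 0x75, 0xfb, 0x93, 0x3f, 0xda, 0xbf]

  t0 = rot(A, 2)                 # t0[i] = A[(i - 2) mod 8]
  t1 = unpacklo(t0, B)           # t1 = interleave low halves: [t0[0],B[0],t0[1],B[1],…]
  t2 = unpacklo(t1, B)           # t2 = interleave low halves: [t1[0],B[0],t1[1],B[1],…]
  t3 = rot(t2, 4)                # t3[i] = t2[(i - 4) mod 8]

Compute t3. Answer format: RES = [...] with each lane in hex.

RES = [ 0x93  0x75  0x76  0xfb  0x00  0x28  0x28  0x76 ]

  t0: 00 93 a3 93 df 2b 0c 57
  t1: 00 28 93 76 a3 75 93 fb
  t2: 00 28 28 76 93 75 76 fb
  t3: 93 75 76 fb 00 28 28 76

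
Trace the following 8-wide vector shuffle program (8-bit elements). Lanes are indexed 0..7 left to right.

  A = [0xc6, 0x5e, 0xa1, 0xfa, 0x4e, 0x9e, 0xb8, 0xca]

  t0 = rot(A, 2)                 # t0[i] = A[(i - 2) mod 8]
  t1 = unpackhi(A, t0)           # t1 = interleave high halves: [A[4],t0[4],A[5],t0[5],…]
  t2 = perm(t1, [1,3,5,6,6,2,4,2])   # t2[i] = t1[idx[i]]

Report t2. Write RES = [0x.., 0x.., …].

RES = [ 0xa1  0xfa  0x4e  0xca  0xca  0x9e  0xb8  0x9e ]

t0 = [0xb8, 0xca, 0xc6, 0x5e, 0xa1, 0xfa, 0x4e, 0x9e]
t1 = [0x4e, 0xa1, 0x9e, 0xfa, 0xb8, 0x4e, 0xca, 0x9e]
t2 = [0xa1, 0xfa, 0x4e, 0xca, 0xca, 0x9e, 0xb8, 0x9e]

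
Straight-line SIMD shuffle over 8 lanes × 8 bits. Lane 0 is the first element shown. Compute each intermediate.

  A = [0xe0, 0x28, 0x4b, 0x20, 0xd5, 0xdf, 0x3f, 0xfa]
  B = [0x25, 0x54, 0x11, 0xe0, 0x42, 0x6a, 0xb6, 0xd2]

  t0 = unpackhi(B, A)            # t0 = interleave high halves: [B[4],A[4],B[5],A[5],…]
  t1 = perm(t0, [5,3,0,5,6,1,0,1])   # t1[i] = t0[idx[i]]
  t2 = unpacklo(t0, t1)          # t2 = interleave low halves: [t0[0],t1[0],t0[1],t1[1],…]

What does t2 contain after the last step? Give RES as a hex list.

→ t0 |42|d5|6a|df|b6|3f|d2|fa|
→ t1 |3f|df|42|3f|d2|d5|42|d5|
→ t2 |42|3f|d5|df|6a|42|df|3f|

RES = [ 0x42  0x3f  0xd5  0xdf  0x6a  0x42  0xdf  0x3f ]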